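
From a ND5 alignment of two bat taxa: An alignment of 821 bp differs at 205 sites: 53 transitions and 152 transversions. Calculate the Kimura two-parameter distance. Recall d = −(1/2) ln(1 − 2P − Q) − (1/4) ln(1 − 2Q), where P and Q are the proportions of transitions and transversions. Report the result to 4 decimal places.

0.3042

P = 53/821 ≈ 0.064555 and Q = 152/821 ≈ 0.18514.
Under the Kimura two-parameter model, d = −½ ln(1 − 2P − Q) − ¼ ln(1 − 2Q).
1 − 2P − Q = 0.68575, giving −½ ln(0.68575) = 0.188621.
1 − 2Q = 0.62972, giving −¼ ln(0.62972) = 0.115620.
d = 0.188621 + 0.115620 = 0.304241.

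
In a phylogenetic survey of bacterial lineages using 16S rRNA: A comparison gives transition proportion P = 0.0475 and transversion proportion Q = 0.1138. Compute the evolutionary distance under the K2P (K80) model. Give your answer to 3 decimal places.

0.182

Under the Kimura two-parameter model, d = −½ ln(1 − 2P − Q) − ¼ ln(1 − 2Q).
1 − 2P − Q = 0.7912, giving −½ ln(0.7912) = 0.117102.
1 − 2Q = 0.7724, giving −¼ ln(0.7724) = 0.064563.
d = 0.117102 + 0.064563 = 0.181665.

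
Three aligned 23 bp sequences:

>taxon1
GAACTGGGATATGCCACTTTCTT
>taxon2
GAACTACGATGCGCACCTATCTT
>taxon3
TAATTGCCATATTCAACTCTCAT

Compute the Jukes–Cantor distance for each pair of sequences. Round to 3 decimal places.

taxon1–taxon2: 7/23 sites differ → p ≈ 0.304348, d = −0.75 ln(1 − 0.405797) = 0.390401 ≈ 0.390.
taxon1–taxon3: 8/23 sites differ → p ≈ 0.347826, d = −0.75 ln(1 − 0.463768) = 0.467391 ≈ 0.467.
taxon2–taxon3: 10/23 sites differ → p ≈ 0.434783, d = −0.75 ln(1 − 0.579711) = 0.650110 ≈ 0.650.

d(taxon1,taxon2) = 0.390, d(taxon1,taxon3) = 0.467, d(taxon2,taxon3) = 0.650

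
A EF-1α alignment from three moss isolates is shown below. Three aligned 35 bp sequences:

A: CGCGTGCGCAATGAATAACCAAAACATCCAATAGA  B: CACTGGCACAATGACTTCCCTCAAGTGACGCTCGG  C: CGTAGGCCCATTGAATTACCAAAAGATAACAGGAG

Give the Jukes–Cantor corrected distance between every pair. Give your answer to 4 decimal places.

A–B: 17/35 sites differ → p ≈ 0.485714, d = −0.75 ln(1 − 0.647619) = 0.782282 ≈ 0.7823.
A–C: 14/35 sites differ → p = 0.4, d = −0.75 ln(1 − 0.533333) = 0.571605 ≈ 0.5716.
B–C: 17/35 sites differ → p ≈ 0.485714, d = −0.75 ln(1 − 0.647619) = 0.782282 ≈ 0.7823.

d(A,B) = 0.7823, d(A,C) = 0.5716, d(B,C) = 0.7823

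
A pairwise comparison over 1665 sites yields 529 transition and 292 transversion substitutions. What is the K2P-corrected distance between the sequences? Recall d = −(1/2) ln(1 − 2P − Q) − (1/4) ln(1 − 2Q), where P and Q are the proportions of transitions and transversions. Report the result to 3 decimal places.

0.940

P = 529/1665 ≈ 0.317718 and Q = 292/1665 ≈ 0.175375.
Under the Kimura two-parameter model, d = −½ ln(1 − 2P − Q) − ¼ ln(1 − 2Q).
1 − 2P − Q = 0.189189, giving −½ ln(0.189189) = 0.832504.
1 − 2Q = 0.64925, giving −¼ ln(0.64925) = 0.107984.
d = 0.832504 + 0.107984 = 0.940488.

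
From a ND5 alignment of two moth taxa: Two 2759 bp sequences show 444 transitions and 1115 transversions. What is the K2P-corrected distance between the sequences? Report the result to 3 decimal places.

P = 444/2759 ≈ 0.160928 and Q = 1115/2759 ≈ 0.404132.
Under the Kimura two-parameter model, d = −½ ln(1 − 2P − Q) − ¼ ln(1 − 2Q).
1 − 2P − Q = 0.274012, giving −½ ln(0.274012) = 0.647292.
1 − 2Q = 0.191736, giving −¼ ln(0.191736) = 0.412909.
d = 0.647292 + 0.412909 = 1.060201.

1.060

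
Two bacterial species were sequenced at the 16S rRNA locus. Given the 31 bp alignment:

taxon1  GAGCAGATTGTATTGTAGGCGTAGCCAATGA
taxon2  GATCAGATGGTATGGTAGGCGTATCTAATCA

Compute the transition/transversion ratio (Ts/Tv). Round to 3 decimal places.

0.200

Transitions are A↔G and C↔T; transversions are all other mismatches.
Transitions: 1. Transversions: 5.
R = 1/5 = 0.200.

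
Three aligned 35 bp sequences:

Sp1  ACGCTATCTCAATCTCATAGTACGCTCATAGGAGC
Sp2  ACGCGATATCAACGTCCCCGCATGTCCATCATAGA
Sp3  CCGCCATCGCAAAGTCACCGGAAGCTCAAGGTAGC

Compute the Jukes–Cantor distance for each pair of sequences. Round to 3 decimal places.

d(Sp1,Sp2) = 0.635, d(Sp1,Sp3) = 0.458, d(Sp2,Sp3) = 0.572

Sp1–Sp2: 15/35 sites differ → p ≈ 0.428571, d = −0.75 ln(1 − 0.571428) = 0.635472 ≈ 0.635.
Sp1–Sp3: 12/35 sites differ → p ≈ 0.342857, d = −0.75 ln(1 − 0.457143) = 0.458182 ≈ 0.458.
Sp2–Sp3: 14/35 sites differ → p = 0.4, d = −0.75 ln(1 − 0.533333) = 0.571605 ≈ 0.572.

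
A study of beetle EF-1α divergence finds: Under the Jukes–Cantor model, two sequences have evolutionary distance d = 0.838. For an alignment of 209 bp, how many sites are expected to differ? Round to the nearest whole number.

Invert JC69: p = (3/4)(1 − e^(−4d/3)) = 0.75 × (1 − e^(-1.117333)) = 0.75 × (1 − 0.327151) = 0.504637.
Expected differing sites = pL ≈ 0.504637 × 209 = 105.469133 ≈ 105.

105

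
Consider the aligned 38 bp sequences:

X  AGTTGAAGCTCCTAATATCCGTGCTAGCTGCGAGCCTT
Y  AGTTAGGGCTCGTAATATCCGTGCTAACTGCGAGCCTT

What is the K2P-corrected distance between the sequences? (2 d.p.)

0.15

Of 38 sites, 4 differences are transitions and 1 are transversions, so P = 4/38 ≈ 0.105263 and Q = 1/38 ≈ 0.026316.
Under the Kimura two-parameter model, d = −½ ln(1 − 2P − Q) − ¼ ln(1 − 2Q).
1 − 2P − Q = 0.763158, giving −½ ln(0.763158) = 0.135145.
1 − 2Q = 0.947368, giving −¼ ln(0.947368) = 0.013517.
d = 0.135145 + 0.013517 = 0.148662.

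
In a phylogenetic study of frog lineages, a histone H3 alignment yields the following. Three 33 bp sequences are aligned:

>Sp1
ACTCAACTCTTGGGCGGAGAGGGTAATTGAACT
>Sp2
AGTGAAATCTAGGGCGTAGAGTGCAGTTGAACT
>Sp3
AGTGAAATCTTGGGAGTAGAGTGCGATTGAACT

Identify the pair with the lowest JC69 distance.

Sp2 and Sp3

Sp1–Sp2: 8/33 differ, p = 0.242, d = 0.293.
Sp1–Sp3: 8/33 differ, p = 0.242, d = 0.293.
Sp2–Sp3: 4/33 differ, p = 0.121, d = 0.132.
The smallest distance is between Sp2 and Sp3.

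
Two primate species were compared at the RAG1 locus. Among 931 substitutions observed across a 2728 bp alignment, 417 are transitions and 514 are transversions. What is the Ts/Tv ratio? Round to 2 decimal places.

R = 417/514 = 0.811284… ≈ 0.81 (to 2 d.p.).

0.81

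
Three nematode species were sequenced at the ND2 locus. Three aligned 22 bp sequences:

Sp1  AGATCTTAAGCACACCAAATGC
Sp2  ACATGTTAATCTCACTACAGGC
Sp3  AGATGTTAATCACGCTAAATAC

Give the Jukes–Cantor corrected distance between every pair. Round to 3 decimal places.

Sp1–Sp2: 7/22 sites differ → p ≈ 0.318182, d = −0.75 ln(1 − 0.424243) = 0.414052 ≈ 0.414.
Sp1–Sp3: 5/22 sites differ → p ≈ 0.227273, d = −0.75 ln(1 − 0.303031) = 0.270761 ≈ 0.271.
Sp2–Sp3: 6/22 sites differ → p ≈ 0.272727, d = −0.75 ln(1 − 0.363636) = 0.338988 ≈ 0.339.

d(Sp1,Sp2) = 0.414, d(Sp1,Sp3) = 0.271, d(Sp2,Sp3) = 0.339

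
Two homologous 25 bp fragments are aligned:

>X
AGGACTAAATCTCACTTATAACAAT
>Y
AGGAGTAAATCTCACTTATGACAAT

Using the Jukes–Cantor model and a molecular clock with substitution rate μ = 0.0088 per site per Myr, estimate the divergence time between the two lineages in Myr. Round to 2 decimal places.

4.81

The sequences differ at 2 of 25 sites (5, 20), so p = 2/25 = 0.08.
d = −(3/4) ln(1 − 4p/3) = −0.75 ln(1 − 0.106667) = −0.75 ln(0.893333)
  = −0.75 × (-0.112796) = 0.084597 substitutions/site.
Under a molecular clock d = 2μt, so t = d/(2μ) = 0.084597 / (2 × 0.0088) = 4.81 Myr.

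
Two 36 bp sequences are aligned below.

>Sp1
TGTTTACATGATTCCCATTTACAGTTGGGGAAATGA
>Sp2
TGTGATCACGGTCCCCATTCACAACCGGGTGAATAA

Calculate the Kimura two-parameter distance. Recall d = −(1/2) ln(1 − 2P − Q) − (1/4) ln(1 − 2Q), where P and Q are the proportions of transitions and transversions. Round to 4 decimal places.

Of 36 sites, 9 differences are transitions and 4 are transversions, so P = 9/36 = 0.25 and Q = 4/36 ≈ 0.111111.
Under the Kimura two-parameter model, d = −½ ln(1 − 2P − Q) − ¼ ln(1 − 2Q).
1 − 2P − Q = 0.388889, giving −½ ln(0.388889) = 0.472231.
1 − 2Q = 0.777778, giving −¼ ln(0.777778) = 0.062829.
d = 0.472231 + 0.062829 = 0.535060.

0.5351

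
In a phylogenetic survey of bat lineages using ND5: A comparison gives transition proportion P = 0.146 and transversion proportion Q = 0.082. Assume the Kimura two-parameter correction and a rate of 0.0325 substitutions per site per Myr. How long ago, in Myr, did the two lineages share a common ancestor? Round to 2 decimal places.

4.29

Under the Kimura two-parameter model, d = −½ ln(1 − 2P − Q) − ¼ ln(1 − 2Q).
1 − 2P − Q = 0.626, giving −½ ln(0.626) = 0.234202.
1 − 2Q = 0.836, giving −¼ ln(0.836) = 0.044782.
d = 0.234202 + 0.044782 = 0.278984.
Under a molecular clock d = 2μt, so t = d/(2μ) = 0.278984 / (2 × 0.0325) = 4.29 Myr.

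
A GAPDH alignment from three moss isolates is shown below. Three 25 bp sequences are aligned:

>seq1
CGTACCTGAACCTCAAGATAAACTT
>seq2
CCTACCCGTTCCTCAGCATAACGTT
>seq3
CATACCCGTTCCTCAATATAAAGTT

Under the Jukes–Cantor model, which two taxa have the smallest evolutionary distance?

seq1–seq2: 8/25 differ, p = 0.320, d = 0.417.
seq1–seq3: 6/25 differ, p = 0.240, d = 0.289.
seq2–seq3: 4/25 differ, p = 0.160, d = 0.180.
The smallest distance is between seq2 and seq3.

seq2 and seq3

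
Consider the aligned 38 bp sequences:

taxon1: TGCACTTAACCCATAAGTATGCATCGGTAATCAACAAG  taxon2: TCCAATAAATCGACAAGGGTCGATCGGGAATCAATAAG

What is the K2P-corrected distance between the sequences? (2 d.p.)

0.41

Of 38 sites, 4 differences are transitions and 8 are transversions, so P = 4/38 ≈ 0.105263 and Q = 8/38 ≈ 0.210526.
Under the Kimura two-parameter model, d = −½ ln(1 − 2P − Q) − ¼ ln(1 − 2Q).
1 − 2P − Q = 0.578948, giving −½ ln(0.578948) = 0.273271.
1 − 2Q = 0.578948, giving −¼ ln(0.578948) = 0.136636.
d = 0.273271 + 0.136636 = 0.409907.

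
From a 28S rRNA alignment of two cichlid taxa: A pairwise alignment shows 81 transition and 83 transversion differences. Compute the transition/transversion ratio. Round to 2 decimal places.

0.98

R = 81/83 = 0.975903… ≈ 0.98 (to 2 d.p.).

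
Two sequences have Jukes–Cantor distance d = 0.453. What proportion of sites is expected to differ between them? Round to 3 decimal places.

0.340

p = (3/4)(1 − e^(−4d/3)) = 0.75 × (1 − e^(-0.604)) = 0.75 × (1 − 0.546621) = 0.340034.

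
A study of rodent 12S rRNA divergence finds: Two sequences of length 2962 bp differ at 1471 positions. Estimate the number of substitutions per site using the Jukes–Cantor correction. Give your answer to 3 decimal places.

p = 1471/2962 ≈ 0.496624.
d = −(3/4) ln(1 − 4p/3) = −0.75 ln(1 − 0.662165) = −0.75 ln(0.337835)
  = −0.75 × (-1.085198) = 0.813899 substitutions/site.

0.814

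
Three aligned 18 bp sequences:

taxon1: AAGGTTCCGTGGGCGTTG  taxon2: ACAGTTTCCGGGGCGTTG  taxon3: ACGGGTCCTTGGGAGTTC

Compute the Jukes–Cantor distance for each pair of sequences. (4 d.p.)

d(taxon1,taxon2) = 0.3470, d(taxon1,taxon3) = 0.3470, d(taxon2,taxon3) = 0.5482

taxon1–taxon2: 5/18 sites differ → p ≈ 0.277778, d = −0.75 ln(1 − 0.370371) = 0.346968 ≈ 0.3470.
taxon1–taxon3: 5/18 sites differ → p ≈ 0.277778, d = −0.75 ln(1 − 0.370371) = 0.346968 ≈ 0.3470.
taxon2–taxon3: 7/18 sites differ → p ≈ 0.388889, d = −0.75 ln(1 − 0.518519) = 0.548166 ≈ 0.5482.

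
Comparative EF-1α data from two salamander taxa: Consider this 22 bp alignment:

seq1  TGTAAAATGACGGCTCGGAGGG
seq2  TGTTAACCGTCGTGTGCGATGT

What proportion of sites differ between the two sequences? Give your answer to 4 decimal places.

0.4545

The sequences differ at 10 of 22 positions (sites 4, 7, 8, 10, 13, 14, 16, 17, 20, 22).
p = 10/22 = 0.454545… ≈ 0.4545 (to 4 d.p.).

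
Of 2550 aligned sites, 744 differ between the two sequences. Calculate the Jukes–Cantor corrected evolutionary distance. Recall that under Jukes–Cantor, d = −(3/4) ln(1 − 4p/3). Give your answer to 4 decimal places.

p = 744/2550 ≈ 0.291765.
d = −(3/4) ln(1 − 4p/3) = −0.75 ln(1 − 0.38902) = −0.75 ln(0.61098)
  = −0.75 × (-0.492691) = 0.369518 substitutions/site.

0.3695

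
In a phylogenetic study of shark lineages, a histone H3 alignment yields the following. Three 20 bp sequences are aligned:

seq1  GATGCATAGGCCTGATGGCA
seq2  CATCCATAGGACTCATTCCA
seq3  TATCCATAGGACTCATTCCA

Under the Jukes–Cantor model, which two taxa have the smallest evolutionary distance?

seq1–seq2: 6/20 differ, p = 0.300, d = 0.383.
seq1–seq3: 6/20 differ, p = 0.300, d = 0.383.
seq2–seq3: 1/20 differ, p = 0.050, d = 0.052.
The smallest distance is between seq2 and seq3.

seq2 and seq3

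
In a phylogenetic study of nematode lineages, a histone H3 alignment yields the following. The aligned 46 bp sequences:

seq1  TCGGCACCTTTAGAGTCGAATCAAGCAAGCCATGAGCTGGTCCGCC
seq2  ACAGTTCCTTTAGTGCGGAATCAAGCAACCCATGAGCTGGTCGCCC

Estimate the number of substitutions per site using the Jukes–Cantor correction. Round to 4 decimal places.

0.2567

The sequences differ at 10 of 46 sites (1, 3, 5, 6, 14, 16, 17, 29, 43, 44), so p = 10/46 ≈ 0.217391.
d = −(3/4) ln(1 − 4p/3) = −0.75 ln(1 − 0.289855) = −0.75 ln(0.710145)
  = −0.75 × (-0.342286) = 0.256715 substitutions/site.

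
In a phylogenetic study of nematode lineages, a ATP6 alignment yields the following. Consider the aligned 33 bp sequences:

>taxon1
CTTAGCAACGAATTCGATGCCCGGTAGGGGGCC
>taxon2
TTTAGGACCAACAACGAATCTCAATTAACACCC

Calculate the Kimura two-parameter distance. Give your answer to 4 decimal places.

Of 33 sites, 8 differences are transitions and 10 are transversions, so P = 8/33 ≈ 0.242424 and Q = 10/33 ≈ 0.30303.
Under the Kimura two-parameter model, d = −½ ln(1 − 2P − Q) − ¼ ln(1 − 2Q).
1 − 2P − Q = 0.212122, giving −½ ln(0.212122) = 0.775297.
1 − 2Q = 0.39394, giving −¼ ln(0.39394) = 0.232889.
d = 0.775297 + 0.232889 = 1.008186.

1.0082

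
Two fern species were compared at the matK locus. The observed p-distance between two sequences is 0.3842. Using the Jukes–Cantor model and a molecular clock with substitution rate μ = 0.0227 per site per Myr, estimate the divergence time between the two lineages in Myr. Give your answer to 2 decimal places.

d = −(3/4) ln(1 − 4p/3) = −0.75 ln(1 − 0.512267) = −0.75 ln(0.487733)
  = −0.75 × (-0.717987) = 0.538490 substitutions/site.
Under a molecular clock d = 2μt, so t = d/(2μ) = 0.538490 / (2 × 0.0227) = 11.86 Myr.

11.86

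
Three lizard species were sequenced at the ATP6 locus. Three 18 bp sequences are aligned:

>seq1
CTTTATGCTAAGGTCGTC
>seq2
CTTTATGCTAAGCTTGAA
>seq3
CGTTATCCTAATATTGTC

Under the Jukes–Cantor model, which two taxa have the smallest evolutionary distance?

seq1–seq2: 4/18 differ, p = 0.222, d = 0.264.
seq1–seq3: 5/18 differ, p = 0.278, d = 0.347.
seq2–seq3: 6/18 differ, p = 0.333, d = 0.441.
The smallest distance is between seq1 and seq2.

seq1 and seq2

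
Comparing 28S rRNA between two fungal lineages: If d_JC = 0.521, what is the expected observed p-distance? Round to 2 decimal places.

p = (3/4)(1 − e^(−4d/3)) = 0.75 × (1 − e^(-0.694667)) = 0.75 × (1 − 0.499241) = 0.375569.

0.38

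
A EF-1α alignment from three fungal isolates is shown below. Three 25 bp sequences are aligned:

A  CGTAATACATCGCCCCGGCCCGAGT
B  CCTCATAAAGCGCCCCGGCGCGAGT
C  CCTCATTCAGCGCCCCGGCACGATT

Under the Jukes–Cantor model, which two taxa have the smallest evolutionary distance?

A–B: 5/25 differ, p = 0.200, d = 0.233.
A–C: 6/25 differ, p = 0.240, d = 0.289.
B–C: 4/25 differ, p = 0.160, d = 0.180.
The smallest distance is between B and C.

B and C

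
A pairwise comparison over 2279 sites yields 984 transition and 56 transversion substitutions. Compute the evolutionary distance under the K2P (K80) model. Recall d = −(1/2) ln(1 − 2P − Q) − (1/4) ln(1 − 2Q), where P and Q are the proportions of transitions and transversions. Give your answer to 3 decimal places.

1.108

P = 984/2279 ≈ 0.431768 and Q = 56/2279 ≈ 0.024572.
Under the Kimura two-parameter model, d = −½ ln(1 − 2P − Q) − ¼ ln(1 − 2Q).
1 − 2P − Q = 0.111892, giving −½ ln(0.111892) = 1.095111.
1 − 2Q = 0.950856, giving −¼ ln(0.950856) = 0.012598.
d = 1.095111 + 0.012598 = 1.107709.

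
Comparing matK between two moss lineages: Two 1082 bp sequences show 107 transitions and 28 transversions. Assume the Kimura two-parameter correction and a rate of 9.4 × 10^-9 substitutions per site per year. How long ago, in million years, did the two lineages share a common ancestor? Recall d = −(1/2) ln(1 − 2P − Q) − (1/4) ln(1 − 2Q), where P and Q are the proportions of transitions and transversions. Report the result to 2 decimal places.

P = 107/1082 ≈ 0.098891 and Q = 28/1082 ≈ 0.025878.
Under the Kimura two-parameter model, d = −½ ln(1 − 2P − Q) − ¼ ln(1 − 2Q).
1 − 2P − Q = 0.77634, giving −½ ln(0.77634) = 0.126582.
1 − 2Q = 0.948244, giving −¼ ln(0.948244) = 0.013286.
d = 0.126582 + 0.013286 = 0.139868.
Under a molecular clock d = 2μt, so t = d/(2μ) = 0.139868 / (2 × 9.4 × 10^-9) = 7.44 million years.

7.44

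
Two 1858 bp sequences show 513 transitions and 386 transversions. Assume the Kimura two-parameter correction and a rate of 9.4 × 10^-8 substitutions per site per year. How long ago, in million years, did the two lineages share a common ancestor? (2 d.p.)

P = 513/1858 ≈ 0.276103 and Q = 386/1858 ≈ 0.20775.
Under the Kimura two-parameter model, d = −½ ln(1 − 2P − Q) − ¼ ln(1 − 2Q).
1 − 2P − Q = 0.240044, giving −½ ln(0.240044) = 0.713467.
1 − 2Q = 0.5845, giving −¼ ln(0.5845) = 0.134250.
d = 0.713467 + 0.134250 = 0.847717.
Under a molecular clock d = 2μt, so t = d/(2μ) = 0.847717 / (2 × 9.4 × 10^-8) = 4.51 million years.

4.51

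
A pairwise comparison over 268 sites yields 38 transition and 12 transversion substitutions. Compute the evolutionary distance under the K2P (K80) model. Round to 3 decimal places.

0.222

P = 38/268 ≈ 0.141791 and Q = 12/268 ≈ 0.044776.
Under the Kimura two-parameter model, d = −½ ln(1 − 2P − Q) − ¼ ln(1 − 2Q).
1 − 2P − Q = 0.671642, giving −½ ln(0.671642) = 0.199015.
1 − 2Q = 0.910448, giving −¼ ln(0.910448) = 0.023455.
d = 0.199015 + 0.023455 = 0.222470.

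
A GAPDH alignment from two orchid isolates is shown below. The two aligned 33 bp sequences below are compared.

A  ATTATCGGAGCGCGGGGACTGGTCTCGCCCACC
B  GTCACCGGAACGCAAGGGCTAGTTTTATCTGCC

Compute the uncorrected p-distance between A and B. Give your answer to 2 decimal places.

The sequences differ at 14 of 33 positions.
p = 14/33 = 0.424242… ≈ 0.42 (to 2 d.p.).

0.42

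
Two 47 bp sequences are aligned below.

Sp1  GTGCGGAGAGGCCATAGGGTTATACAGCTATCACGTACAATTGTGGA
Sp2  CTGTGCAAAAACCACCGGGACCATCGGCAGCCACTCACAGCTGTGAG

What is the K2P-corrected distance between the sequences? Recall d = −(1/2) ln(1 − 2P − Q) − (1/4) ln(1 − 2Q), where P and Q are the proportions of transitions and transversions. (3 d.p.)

0.894

Of 47 sites, 14 differences are transitions and 9 are transversions, so P = 14/47 ≈ 0.297872 and Q = 9/47 ≈ 0.191489.
Under the Kimura two-parameter model, d = −½ ln(1 − 2P − Q) − ¼ ln(1 − 2Q).
1 − 2P − Q = 0.212767, giving −½ ln(0.212767) = 0.773779.
1 − 2Q = 0.617022, giving −¼ ln(0.617022) = 0.120713.
d = 0.773779 + 0.120713 = 0.894492.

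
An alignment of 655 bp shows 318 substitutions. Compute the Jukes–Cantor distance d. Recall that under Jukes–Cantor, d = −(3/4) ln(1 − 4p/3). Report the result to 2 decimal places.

p = 318/655 ≈ 0.485496.
d = −(3/4) ln(1 − 4p/3) = −0.75 ln(1 − 0.647328) = −0.75 ln(0.352672)
  = −0.75 × (-1.042217) = 0.781663 substitutions/site.

0.78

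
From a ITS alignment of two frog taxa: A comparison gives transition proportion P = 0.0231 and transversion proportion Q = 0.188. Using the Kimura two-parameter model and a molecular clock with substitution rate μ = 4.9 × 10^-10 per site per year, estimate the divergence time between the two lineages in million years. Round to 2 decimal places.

256.45

Under the Kimura two-parameter model, d = −½ ln(1 − 2P − Q) − ¼ ln(1 − 2Q).
1 − 2P − Q = 0.7658, giving −½ ln(0.7658) = 0.133417.
1 − 2Q = 0.624, giving −¼ ln(0.624) = 0.117901.
d = 0.133417 + 0.117901 = 0.251318.
Under a molecular clock d = 2μt, so t = d/(2μ) = 0.251318 / (2 × 4.9 × 10^-10) = 256.45 million years.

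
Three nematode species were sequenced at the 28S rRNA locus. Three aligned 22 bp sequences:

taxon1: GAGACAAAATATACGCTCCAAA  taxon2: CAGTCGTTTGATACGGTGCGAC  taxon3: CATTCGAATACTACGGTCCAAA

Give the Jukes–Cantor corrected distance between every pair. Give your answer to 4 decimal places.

taxon1–taxon2: 11/22 sites differ → p = 0.5, d = −0.75 ln(1 − 0.666667) = 0.823960 ≈ 0.8240.
taxon1–taxon3: 8/22 sites differ → p ≈ 0.363636, d = −0.75 ln(1 − 0.484848) = 0.497470 ≈ 0.4975.
taxon2–taxon3: 8/22 sites differ → p ≈ 0.363636, d = −0.75 ln(1 − 0.484848) = 0.497470 ≈ 0.4975.

d(taxon1,taxon2) = 0.8240, d(taxon1,taxon3) = 0.4975, d(taxon2,taxon3) = 0.4975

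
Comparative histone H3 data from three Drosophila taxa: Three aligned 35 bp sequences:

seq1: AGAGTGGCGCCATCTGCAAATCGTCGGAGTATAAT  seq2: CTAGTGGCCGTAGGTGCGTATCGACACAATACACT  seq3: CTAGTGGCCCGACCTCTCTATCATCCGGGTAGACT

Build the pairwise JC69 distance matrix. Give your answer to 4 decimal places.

d(seq1,seq2) = 0.6355, d(seq1,seq3) = 0.5716, d(seq2,seq3) = 0.5716

seq1–seq2: 15/35 sites differ → p ≈ 0.428571, d = −0.75 ln(1 − 0.571428) = 0.635472 ≈ 0.6355.
seq1–seq3: 14/35 sites differ → p = 0.4, d = −0.75 ln(1 − 0.533333) = 0.571605 ≈ 0.5716.
seq2–seq3: 14/35 sites differ → p = 0.4, d = −0.75 ln(1 − 0.533333) = 0.571605 ≈ 0.5716.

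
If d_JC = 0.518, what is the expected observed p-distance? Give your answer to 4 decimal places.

p = (3/4)(1 − e^(−4d/3)) = 0.75 × (1 − e^(-0.690667)) = 0.75 × (1 − 0.501242) = 0.374069.

0.3741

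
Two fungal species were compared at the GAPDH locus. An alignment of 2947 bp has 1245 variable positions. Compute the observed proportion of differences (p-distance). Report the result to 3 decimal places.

0.422

p = 1245/2947 = 0.422463… ≈ 0.422 (to 3 d.p.).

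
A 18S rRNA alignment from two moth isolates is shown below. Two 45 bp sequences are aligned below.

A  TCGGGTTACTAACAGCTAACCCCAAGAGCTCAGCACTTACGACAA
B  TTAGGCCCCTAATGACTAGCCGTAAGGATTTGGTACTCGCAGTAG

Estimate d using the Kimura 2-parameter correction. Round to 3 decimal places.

Of 45 sites, 21 differences are transitions and 2 are transversions, so P = 21/45 ≈ 0.466667 and Q = 2/45 ≈ 0.044444.
Under the Kimura two-parameter model, d = −½ ln(1 − 2P − Q) − ¼ ln(1 − 2Q).
1 − 2P − Q = 0.022222, giving −½ ln(0.022222) = 1.903336.
1 − 2Q = 0.911112, giving −¼ ln(0.911112) = 0.023272.
d = 1.903336 + 0.023272 = 1.926608.

1.927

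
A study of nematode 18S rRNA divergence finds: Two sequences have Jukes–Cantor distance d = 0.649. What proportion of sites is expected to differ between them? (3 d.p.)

0.434

p = (3/4)(1 − e^(−4d/3)) = 0.75 × (1 − e^(-0.865333)) = 0.75 × (1 − 0.420911) = 0.434317.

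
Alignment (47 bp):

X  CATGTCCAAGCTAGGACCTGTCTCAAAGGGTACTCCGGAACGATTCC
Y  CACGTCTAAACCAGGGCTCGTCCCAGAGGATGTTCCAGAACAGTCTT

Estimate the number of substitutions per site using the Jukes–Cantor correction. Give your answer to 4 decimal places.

0.5360

The sequences differ at 18 of 47 sites, so p = 18/47 ≈ 0.382979.
d = −(3/4) ln(1 − 4p/3) = −0.75 ln(1 − 0.510639) = −0.75 ln(0.489361)
  = −0.75 × (-0.714655) = 0.535991 substitutions/site.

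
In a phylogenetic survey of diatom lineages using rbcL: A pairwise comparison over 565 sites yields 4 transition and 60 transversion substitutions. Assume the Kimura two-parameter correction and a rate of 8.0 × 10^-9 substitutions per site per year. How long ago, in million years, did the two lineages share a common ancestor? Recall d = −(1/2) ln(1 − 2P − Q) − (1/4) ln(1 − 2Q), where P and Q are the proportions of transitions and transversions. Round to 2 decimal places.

7.74

P = 4/565 ≈ 0.00708 and Q = 60/565 ≈ 0.106195.
Under the Kimura two-parameter model, d = −½ ln(1 − 2P − Q) − ¼ ln(1 − 2Q).
1 − 2P − Q = 0.879645, giving −½ ln(0.879645) = 0.064118.
1 − 2Q = 0.78761, giving −¼ ln(0.78761) = 0.059688.
d = 0.064118 + 0.059688 = 0.123806.
Under a molecular clock d = 2μt, so t = d/(2μ) = 0.123806 / (2 × 8.0 × 10^-9) = 7.74 million years.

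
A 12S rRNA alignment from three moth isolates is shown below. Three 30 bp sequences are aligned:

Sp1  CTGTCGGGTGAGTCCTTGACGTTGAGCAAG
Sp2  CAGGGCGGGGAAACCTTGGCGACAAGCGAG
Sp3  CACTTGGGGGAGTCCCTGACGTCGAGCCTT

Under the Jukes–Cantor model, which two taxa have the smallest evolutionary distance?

Sp1–Sp2: 12/30 differ, p = 0.400, d = 0.572.
Sp1–Sp3: 9/30 differ, p = 0.300, d = 0.383.
Sp2–Sp3: 13/30 differ, p = 0.433, d = 0.647.
The smallest distance is between Sp1 and Sp3.

Sp1 and Sp3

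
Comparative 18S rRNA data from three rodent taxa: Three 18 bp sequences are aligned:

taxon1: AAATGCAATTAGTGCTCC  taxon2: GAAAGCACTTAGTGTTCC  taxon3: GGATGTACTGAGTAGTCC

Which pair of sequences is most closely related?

taxon1 and taxon2

taxon1–taxon2: 4/18 differ, p = 0.222, d = 0.264.
taxon1–taxon3: 7/18 differ, p = 0.389, d = 0.548.
taxon2–taxon3: 6/18 differ, p = 0.333, d = 0.441.
The smallest distance is between taxon1 and taxon2.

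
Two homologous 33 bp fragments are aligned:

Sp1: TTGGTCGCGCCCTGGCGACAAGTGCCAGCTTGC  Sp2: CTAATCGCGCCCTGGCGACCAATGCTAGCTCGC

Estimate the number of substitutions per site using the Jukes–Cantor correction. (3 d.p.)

0.249

The sequences differ at 7 of 33 sites (1, 3, 4, 20, 22, 26, 31), so p = 7/33 ≈ 0.212121.
d = −(3/4) ln(1 − 4p/3) = −0.75 ln(1 − 0.282828) = −0.75 ln(0.717172)
  = −0.75 × (-0.332440) = 0.249330 substitutions/site.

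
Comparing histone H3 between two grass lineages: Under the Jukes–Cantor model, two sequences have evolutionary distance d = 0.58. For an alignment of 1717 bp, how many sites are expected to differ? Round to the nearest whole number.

693

Invert JC69: p = (3/4)(1 − e^(−4d/3)) = 0.75 × (1 − e^(-0.773333)) = 0.75 × (1 − 0.461472) = 0.403896.
Expected differing sites = pL ≈ 0.403896 × 1717 = 693.489432 ≈ 693.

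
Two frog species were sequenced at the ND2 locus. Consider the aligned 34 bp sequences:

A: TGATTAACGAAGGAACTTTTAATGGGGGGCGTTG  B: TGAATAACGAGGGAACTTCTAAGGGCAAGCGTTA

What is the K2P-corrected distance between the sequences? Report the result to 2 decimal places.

0.29

Of 34 sites, 5 differences are transitions and 3 are transversions, so P = 5/34 ≈ 0.147059 and Q = 3/34 ≈ 0.088235.
Under the Kimura two-parameter model, d = −½ ln(1 − 2P − Q) − ¼ ln(1 − 2Q).
1 − 2P − Q = 0.617647, giving −½ ln(0.617647) = 0.240919.
1 − 2Q = 0.82353, giving −¼ ln(0.82353) = 0.048539.
d = 0.240919 + 0.048539 = 0.289458.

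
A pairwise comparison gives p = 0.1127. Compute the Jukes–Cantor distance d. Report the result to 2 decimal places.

d = −(3/4) ln(1 − 4p/3) = −0.75 ln(1 − 0.150267) = −0.75 ln(0.849733)
  = −0.75 × (-0.162833) = 0.122125 substitutions/site.

0.12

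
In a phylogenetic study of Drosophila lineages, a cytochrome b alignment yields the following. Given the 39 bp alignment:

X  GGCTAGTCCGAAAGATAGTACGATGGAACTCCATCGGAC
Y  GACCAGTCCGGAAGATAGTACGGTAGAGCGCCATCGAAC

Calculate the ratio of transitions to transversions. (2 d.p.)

Transitions are A↔G and C↔T; transversions are all other mismatches.
Transitions: 7. Transversions: 1.
R = 7/1 = 7.00.

7.00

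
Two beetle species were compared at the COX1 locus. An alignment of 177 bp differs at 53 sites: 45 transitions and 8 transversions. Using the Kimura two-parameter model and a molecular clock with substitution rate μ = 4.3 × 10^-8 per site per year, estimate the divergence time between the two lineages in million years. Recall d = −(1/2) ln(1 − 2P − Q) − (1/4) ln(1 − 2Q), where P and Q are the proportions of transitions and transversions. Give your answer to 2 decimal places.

P = 45/177 ≈ 0.254237 and Q = 8/177 ≈ 0.045198.
Under the Kimura two-parameter model, d = −½ ln(1 − 2P − Q) − ¼ ln(1 − 2Q).
1 − 2P − Q = 0.446328, giving −½ ln(0.446328) = 0.403351.
1 − 2Q = 0.909604, giving −¼ ln(0.909604) = 0.023686.
d = 0.403351 + 0.023686 = 0.427037.
Under a molecular clock d = 2μt, so t = d/(2μ) = 0.427037 / (2 × 4.3 × 10^-8) = 4.97 million years.

4.97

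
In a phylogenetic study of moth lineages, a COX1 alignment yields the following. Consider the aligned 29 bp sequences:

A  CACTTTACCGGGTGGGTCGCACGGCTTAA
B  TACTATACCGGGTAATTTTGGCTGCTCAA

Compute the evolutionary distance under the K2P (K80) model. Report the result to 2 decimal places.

0.55

Of 29 sites, 6 differences are transitions and 5 are transversions, so P = 6/29 ≈ 0.206897 and Q = 5/29 ≈ 0.172414.
Under the Kimura two-parameter model, d = −½ ln(1 − 2P − Q) − ¼ ln(1 − 2Q).
1 − 2P − Q = 0.413792, giving −½ ln(0.413792) = 0.441196.
1 − 2Q = 0.655172, giving −¼ ln(0.655172) = 0.105714.
d = 0.441196 + 0.105714 = 0.546910.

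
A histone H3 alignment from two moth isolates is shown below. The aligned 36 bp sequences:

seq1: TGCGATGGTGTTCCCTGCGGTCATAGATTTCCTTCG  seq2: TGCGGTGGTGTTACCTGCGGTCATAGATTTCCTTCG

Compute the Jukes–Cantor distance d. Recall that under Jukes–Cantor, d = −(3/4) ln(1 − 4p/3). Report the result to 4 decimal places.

0.0577

The sequences differ at 2 of 36 sites (5, 13), so p = 2/36 ≈ 0.055556.
d = −(3/4) ln(1 − 4p/3) = −0.75 ln(1 − 0.074075) = −0.75 ln(0.925925)
  = −0.75 × (-0.076962) = 0.057722 substitutions/site.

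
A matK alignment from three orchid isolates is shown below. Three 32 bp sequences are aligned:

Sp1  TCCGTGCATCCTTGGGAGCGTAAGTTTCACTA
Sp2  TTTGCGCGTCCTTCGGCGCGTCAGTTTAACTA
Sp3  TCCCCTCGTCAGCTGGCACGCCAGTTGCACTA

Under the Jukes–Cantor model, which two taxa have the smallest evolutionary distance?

Sp1 and Sp2

Sp1–Sp2: 8/32 differ, p = 0.250, d = 0.304.
Sp1–Sp3: 13/32 differ, p = 0.406, d = 0.585.
Sp2–Sp3: 12/32 differ, p = 0.375, d = 0.520.
The smallest distance is between Sp1 and Sp2.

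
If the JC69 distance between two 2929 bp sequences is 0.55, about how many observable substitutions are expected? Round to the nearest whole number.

1142

Invert JC69: p = (3/4)(1 − e^(−4d/3)) = 0.75 × (1 − e^(-0.733333)) = 0.75 × (1 − 0.480305) = 0.389771.
Expected differing sites = pL ≈ 0.389771 × 2929 = 1141.639259 ≈ 1142.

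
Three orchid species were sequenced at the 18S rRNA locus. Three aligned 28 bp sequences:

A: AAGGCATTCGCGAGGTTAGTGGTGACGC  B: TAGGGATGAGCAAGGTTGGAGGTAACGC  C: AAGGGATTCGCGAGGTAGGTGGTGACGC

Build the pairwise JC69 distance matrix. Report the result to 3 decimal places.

d(A,B) = 0.360, d(A,C) = 0.116, d(B,C) = 0.304

A–B: 8/28 sites differ → p ≈ 0.285714, d = −0.75 ln(1 − 0.380952) = 0.359679 ≈ 0.360.
A–C: 3/28 sites differ → p ≈ 0.107143, d = −0.75 ln(1 − 0.142857) = 0.115613 ≈ 0.116.
B–C: 7/28 sites differ → p = 0.25, d = −0.75 ln(1 − 0.333333) = 0.304098 ≈ 0.304.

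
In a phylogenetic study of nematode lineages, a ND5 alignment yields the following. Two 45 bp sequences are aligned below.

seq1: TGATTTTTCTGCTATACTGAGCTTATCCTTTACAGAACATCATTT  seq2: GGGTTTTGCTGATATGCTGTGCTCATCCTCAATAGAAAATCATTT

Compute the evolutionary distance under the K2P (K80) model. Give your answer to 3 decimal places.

Of 45 sites, 5 differences are transitions and 6 are transversions, so P = 5/45 ≈ 0.111111 and Q = 6/45 ≈ 0.133333.
Under the Kimura two-parameter model, d = −½ ln(1 − 2P − Q) − ¼ ln(1 − 2Q).
1 − 2P − Q = 0.644445, giving −½ ln(0.644445) = 0.219683.
1 − 2Q = 0.733334, giving −¼ ln(0.733334) = 0.077539.
d = 0.219683 + 0.077539 = 0.297222.

0.297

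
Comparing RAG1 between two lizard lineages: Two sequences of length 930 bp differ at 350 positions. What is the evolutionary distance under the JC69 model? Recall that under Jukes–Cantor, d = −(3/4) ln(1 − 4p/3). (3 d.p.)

0.523

p = 350/930 ≈ 0.376344.
d = −(3/4) ln(1 − 4p/3) = −0.75 ln(1 − 0.501792) = −0.75 ln(0.498208)
  = −0.75 × (-0.696738) = 0.522554 substitutions/site.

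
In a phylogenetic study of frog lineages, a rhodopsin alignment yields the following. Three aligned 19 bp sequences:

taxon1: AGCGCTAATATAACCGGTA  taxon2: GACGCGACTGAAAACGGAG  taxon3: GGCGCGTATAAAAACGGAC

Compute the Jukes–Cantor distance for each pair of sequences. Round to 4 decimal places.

taxon1–taxon2: 9/19 sites differ → p ≈ 0.473684, d = −0.75 ln(1 − 0.631579) = 0.748897 ≈ 0.7489.
taxon1–taxon3: 7/19 sites differ → p ≈ 0.368421, d = −0.75 ln(1 − 0.491228) = 0.506816 ≈ 0.5068.
taxon2–taxon3: 5/19 sites differ → p ≈ 0.263158, d = −0.75 ln(1 − 0.350877) = 0.324100 ≈ 0.3241.

d(taxon1,taxon2) = 0.7489, d(taxon1,taxon3) = 0.5068, d(taxon2,taxon3) = 0.3241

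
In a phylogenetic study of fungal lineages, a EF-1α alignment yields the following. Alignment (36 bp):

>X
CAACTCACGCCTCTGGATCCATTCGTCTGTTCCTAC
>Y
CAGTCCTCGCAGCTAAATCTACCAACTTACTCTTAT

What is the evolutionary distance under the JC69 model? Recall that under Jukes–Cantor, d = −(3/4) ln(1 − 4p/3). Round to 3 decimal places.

0.912

The sequences differ at 19 of 36 sites, so p = 19/36 ≈ 0.527778.
d = −(3/4) ln(1 − 4p/3) = −0.75 ln(1 − 0.703704) = −0.75 ln(0.296296)
  = −0.75 × (-1.216396) = 0.912297 substitutions/site.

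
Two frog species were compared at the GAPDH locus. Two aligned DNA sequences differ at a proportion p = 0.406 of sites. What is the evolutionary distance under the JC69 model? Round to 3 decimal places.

d = −(3/4) ln(1 − 4p/3) = −0.75 ln(1 − 0.541333) = −0.75 ln(0.458667)
  = −0.75 × (-0.779431) = 0.584573 substitutions/site.

0.585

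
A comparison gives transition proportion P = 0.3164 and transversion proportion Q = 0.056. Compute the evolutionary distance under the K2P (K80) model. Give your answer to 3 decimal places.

Under the Kimura two-parameter model, d = −½ ln(1 − 2P − Q) − ¼ ln(1 − 2Q).
1 − 2P − Q = 0.3112, giving −½ ln(0.3112) = 0.583660.
1 − 2Q = 0.888, giving −¼ ln(0.888) = 0.029696.
d = 0.583660 + 0.029696 = 0.613356.

0.613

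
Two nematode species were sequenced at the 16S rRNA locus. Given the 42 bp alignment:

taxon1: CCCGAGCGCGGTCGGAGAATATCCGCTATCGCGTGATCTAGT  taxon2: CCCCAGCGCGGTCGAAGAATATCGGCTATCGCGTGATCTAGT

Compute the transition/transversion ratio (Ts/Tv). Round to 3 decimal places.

0.500

Transitions are A↔G and C↔T; transversions are all other mismatches.
Transitions: 1. Transversions: 2.
R = 1/2 = 0.500.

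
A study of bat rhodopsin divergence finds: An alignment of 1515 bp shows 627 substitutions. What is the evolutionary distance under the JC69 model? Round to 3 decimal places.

0.602

p = 627/1515 ≈ 0.413861.
d = −(3/4) ln(1 − 4p/3) = −0.75 ln(1 − 0.551815) = −0.75 ln(0.448185)
  = −0.75 × (-0.802549) = 0.601912 substitutions/site.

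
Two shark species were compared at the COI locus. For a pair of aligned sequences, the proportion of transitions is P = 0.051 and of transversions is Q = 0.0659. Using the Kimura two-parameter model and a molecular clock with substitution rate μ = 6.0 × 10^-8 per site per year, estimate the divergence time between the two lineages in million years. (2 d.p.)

1.06

Under the Kimura two-parameter model, d = −½ ln(1 − 2P − Q) − ¼ ln(1 − 2Q).
1 − 2P − Q = 0.8321, giving −½ ln(0.8321) = 0.091901.
1 − 2Q = 0.8682, giving −¼ ln(0.8682) = 0.035333.
d = 0.091901 + 0.035333 = 0.127234.
Under a molecular clock d = 2μt, so t = d/(2μ) = 0.127234 / (2 × 6.0 × 10^-8) = 1.06 million years.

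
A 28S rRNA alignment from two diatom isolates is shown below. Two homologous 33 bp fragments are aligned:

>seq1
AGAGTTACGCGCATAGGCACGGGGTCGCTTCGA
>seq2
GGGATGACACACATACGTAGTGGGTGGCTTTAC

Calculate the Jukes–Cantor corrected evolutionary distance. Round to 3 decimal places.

The sequences differ at 14 of 33 sites, so p = 14/33 ≈ 0.424242.
d = −(3/4) ln(1 − 4p/3) = −0.75 ln(1 − 0.565656) = −0.75 ln(0.434344)
  = −0.75 × (-0.833918) = 0.625439 substitutions/site.

0.625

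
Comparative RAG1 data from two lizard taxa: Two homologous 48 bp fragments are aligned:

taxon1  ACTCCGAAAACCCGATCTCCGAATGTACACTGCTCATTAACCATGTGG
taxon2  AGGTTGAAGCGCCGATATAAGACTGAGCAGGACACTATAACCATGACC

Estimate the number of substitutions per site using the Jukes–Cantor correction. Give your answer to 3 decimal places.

The sequences differ at 22 of 48 sites, so p = 22/48 ≈ 0.458333.
d = −(3/4) ln(1 − 4p/3) = −0.75 ln(1 − 0.611111) = −0.75 ln(0.388889)
  = −0.75 × (-0.944461) = 0.708346 substitutions/site.

0.708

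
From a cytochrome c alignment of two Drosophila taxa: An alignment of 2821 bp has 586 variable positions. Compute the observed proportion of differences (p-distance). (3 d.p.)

0.208

p = 586/2821 = 0.207727… ≈ 0.208 (to 3 d.p.).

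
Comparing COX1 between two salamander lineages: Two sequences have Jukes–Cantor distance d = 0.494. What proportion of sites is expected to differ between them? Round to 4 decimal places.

0.3618

p = (3/4)(1 − e^(−4d/3)) = 0.75 × (1 − e^(-0.658667)) = 0.75 × (1 − 0.517541) = 0.361844.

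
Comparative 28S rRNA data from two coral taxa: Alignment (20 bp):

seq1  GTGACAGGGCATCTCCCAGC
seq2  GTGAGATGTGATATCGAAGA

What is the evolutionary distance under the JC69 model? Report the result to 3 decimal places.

0.572

The sequences differ at 8 of 20 sites (5, 7, 9, 10, 13, 16, 17, 20), so p = 8/20 = 0.4.
d = −(3/4) ln(1 − 4p/3) = −0.75 ln(1 − 0.533333) = −0.75 ln(0.466667)
  = −0.75 × (-0.762139) = 0.571604 substitutions/site.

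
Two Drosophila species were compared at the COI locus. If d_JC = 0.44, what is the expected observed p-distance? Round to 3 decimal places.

p = (3/4)(1 − e^(−4d/3)) = 0.75 × (1 − e^(-0.586667)) = 0.75 × (1 − 0.556178) = 0.332867.

0.333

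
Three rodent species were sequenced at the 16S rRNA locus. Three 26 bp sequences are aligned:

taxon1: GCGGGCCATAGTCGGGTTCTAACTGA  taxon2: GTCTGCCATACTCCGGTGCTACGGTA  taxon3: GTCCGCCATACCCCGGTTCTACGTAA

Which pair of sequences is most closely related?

taxon2 and taxon3

taxon1–taxon2: 10/26 differ, p = 0.385, d = 0.539.
taxon1–taxon3: 9/26 differ, p = 0.346, d = 0.464.
taxon2–taxon3: 5/26 differ, p = 0.192, d = 0.222.
The smallest distance is between taxon2 and taxon3.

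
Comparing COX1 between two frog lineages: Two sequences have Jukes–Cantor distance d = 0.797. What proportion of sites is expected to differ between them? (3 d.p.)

0.491

p = (3/4)(1 − e^(−4d/3)) = 0.75 × (1 − e^(-1.062667)) = 0.75 × (1 − 0.345533) = 0.490850.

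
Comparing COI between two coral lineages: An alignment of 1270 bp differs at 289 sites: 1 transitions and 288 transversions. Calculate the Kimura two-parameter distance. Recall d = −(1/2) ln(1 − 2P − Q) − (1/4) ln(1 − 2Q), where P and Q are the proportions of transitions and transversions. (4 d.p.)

0.2807

P = 1/1270 ≈ 0.000787 and Q = 288/1270 ≈ 0.226772.
Under the Kimura two-parameter model, d = −½ ln(1 − 2P − Q) − ¼ ln(1 − 2Q).
1 − 2P − Q = 0.771654, giving −½ ln(0.771654) = 0.129610.
1 − 2Q = 0.546456, giving −¼ ln(0.546456) = 0.151075.
d = 0.129610 + 0.151075 = 0.280685.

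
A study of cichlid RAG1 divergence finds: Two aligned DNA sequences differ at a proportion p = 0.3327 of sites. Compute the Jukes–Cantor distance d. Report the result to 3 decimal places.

0.440

d = −(3/4) ln(1 − 4p/3) = −0.75 ln(1 − 0.4436) = −0.75 ln(0.5564)
  = −0.75 × (-0.586268) = 0.439701 substitutions/site.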